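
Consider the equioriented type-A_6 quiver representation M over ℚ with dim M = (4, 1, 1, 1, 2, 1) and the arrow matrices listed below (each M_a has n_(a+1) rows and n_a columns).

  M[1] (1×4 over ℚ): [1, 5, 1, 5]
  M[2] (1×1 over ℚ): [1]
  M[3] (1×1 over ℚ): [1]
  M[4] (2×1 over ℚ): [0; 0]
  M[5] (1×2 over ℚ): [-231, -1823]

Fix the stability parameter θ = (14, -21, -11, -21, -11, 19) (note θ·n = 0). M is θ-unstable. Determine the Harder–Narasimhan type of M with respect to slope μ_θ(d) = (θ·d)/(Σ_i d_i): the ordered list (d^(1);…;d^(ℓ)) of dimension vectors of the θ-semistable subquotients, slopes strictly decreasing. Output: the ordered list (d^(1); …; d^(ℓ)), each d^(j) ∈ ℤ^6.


Via rank(M_{q-1}∘⋯∘M_p): M ≅ I[1,1]^3, I[1,4], I[5,5], I[5,6].
μ_θ-semistable layers: μ^(1)=19; μ^(2)=14; μ^(3)=-39/4; μ^(4)=-11

((0, 0, 0, 0, 0, 1); (3, 0, 0, 0, 0, 0); (1, 1, 1, 1, 0, 0); (0, 0, 0, 0, 2, 0))


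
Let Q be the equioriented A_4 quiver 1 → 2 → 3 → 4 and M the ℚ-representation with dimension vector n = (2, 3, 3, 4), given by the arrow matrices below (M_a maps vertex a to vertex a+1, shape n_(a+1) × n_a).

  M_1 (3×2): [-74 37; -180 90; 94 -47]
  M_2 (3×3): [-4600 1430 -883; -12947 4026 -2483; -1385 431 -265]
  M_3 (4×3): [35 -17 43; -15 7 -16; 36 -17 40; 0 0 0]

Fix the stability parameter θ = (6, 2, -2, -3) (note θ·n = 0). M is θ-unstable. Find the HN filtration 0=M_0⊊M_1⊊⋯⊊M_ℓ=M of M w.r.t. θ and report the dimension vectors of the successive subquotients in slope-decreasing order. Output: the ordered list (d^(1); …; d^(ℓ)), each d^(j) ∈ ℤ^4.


Barcode: M ≅ I[1,1], I[1,4], I[2,4]^2, I[4,4]. HN layers by μ_θ (4 steps, strictly decreasing):
  μ^(1)=6; μ^(2)=3/4; μ^(3)=-1; μ^(4)=-3

((1, 0, 0, 0); (1, 1, 1, 1); (0, 2, 2, 2); (0, 0, 0, 1))


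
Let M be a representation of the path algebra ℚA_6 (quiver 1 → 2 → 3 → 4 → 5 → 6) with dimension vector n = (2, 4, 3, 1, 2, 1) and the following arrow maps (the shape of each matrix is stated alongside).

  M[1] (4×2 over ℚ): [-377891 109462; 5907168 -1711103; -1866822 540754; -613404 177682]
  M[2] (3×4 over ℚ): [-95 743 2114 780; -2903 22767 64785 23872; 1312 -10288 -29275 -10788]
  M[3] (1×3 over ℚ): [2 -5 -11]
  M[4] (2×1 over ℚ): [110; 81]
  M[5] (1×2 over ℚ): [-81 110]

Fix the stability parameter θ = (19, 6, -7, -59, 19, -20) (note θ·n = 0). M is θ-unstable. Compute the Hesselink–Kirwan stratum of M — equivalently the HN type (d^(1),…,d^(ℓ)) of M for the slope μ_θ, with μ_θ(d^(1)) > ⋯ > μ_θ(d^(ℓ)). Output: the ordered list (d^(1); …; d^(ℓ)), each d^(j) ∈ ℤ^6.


Barcode: M ≅ I[1,2], I[1,5], I[2,2], I[2,3], I[3,3], I[5,6]. HN layers by μ_θ (6 steps, strictly decreasing):
  μ^(1)=19; μ^(2)=25/2; μ^(3)=6; μ^(4)=-1/2; μ^(5)=-7; μ^(6)=-41/4

((0, 0, 0, 0, 1, 0); (1, 1, 0, 0, 0, 0); (0, 1, 0, 0, 0, 0); (0, 1, 1, 0, 1, 1); (0, 0, 1, 0, 0, 0); (1, 1, 1, 1, 0, 0))


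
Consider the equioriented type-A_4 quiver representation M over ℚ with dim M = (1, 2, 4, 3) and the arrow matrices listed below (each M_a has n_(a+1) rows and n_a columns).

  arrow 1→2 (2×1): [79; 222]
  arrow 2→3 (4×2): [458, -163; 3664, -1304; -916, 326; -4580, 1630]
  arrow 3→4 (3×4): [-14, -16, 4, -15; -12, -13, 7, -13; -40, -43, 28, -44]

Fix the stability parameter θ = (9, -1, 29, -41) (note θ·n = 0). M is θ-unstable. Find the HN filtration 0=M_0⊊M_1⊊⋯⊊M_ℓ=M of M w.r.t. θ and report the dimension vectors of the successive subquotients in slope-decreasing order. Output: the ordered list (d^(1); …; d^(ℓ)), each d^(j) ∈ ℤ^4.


Interval decomposition of M: I[1,3], I[2,2], I[3,4]^3.
HN type (ℓ=4): μ^(1)=29; μ^(2)=4; μ^(3)=-1; μ^(4)=-6

((0, 0, 1, 0); (1, 1, 0, 0); (0, 1, 0, 0); (0, 0, 3, 3))


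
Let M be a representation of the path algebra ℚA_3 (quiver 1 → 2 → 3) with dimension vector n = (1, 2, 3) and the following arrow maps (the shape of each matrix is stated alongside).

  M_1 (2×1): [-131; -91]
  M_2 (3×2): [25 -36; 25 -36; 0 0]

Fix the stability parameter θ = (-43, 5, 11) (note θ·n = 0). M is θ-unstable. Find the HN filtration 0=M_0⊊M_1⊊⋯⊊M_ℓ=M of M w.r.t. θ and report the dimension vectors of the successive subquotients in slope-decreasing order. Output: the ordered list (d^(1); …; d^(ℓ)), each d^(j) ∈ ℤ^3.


Barcode: M ≅ I[1,3], I[2,2], I[3,3]^2. HN layers by μ_θ (3 steps, strictly decreasing):
  μ^(1)=11; μ^(2)=5; μ^(3)=-43

((0, 0, 3); (0, 2, 0); (1, 0, 0))


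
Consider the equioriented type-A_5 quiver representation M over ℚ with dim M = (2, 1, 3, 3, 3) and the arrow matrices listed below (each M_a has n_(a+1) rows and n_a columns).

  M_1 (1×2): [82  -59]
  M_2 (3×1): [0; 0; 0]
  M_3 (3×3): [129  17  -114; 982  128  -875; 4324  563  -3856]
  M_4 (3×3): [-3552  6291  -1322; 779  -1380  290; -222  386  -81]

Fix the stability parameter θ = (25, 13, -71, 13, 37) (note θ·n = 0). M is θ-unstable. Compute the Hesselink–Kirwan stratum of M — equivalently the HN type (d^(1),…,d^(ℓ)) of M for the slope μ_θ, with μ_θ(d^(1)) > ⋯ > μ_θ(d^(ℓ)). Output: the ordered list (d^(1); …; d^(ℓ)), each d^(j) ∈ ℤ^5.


Barcode: M ≅ I[1,1], I[1,2], I[3,5]^3. HN layers by μ_θ (5 steps, strictly decreasing):
  μ^(1)=37; μ^(2)=25; μ^(3)=19; μ^(4)=13; μ^(5)=-71

((0, 0, 0, 0, 3); (1, 0, 0, 0, 0); (1, 1, 0, 0, 0); (0, 0, 0, 3, 0); (0, 0, 3, 0, 0))


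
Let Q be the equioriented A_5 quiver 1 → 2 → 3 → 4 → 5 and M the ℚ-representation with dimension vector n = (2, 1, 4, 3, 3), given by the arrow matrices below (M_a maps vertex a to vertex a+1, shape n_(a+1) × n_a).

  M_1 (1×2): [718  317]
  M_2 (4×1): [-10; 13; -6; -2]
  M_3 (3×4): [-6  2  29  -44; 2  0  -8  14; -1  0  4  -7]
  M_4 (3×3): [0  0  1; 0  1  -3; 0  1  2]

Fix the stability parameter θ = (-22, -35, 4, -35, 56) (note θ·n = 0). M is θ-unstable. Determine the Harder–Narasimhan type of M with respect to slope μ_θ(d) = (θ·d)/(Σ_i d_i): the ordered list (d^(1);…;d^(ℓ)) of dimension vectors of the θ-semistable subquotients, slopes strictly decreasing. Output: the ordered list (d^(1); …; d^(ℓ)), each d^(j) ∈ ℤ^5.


Interval decomposition of M: I[1,1], I[1,3], I[3,3], I[3,4], I[3,5], I[4,5], I[5,5].
HN type (ℓ=6): μ^(1)=56; μ^(2)=4; μ^(3)=-31/2; μ^(4)=-22; μ^(5)=-57/2; μ^(6)=-35

((0, 0, 0, 0, 3); (0, 0, 2, 0, 0); (0, 0, 2, 2, 0); (1, 0, 0, 0, 0); (1, 1, 0, 0, 0); (0, 0, 0, 1, 0))


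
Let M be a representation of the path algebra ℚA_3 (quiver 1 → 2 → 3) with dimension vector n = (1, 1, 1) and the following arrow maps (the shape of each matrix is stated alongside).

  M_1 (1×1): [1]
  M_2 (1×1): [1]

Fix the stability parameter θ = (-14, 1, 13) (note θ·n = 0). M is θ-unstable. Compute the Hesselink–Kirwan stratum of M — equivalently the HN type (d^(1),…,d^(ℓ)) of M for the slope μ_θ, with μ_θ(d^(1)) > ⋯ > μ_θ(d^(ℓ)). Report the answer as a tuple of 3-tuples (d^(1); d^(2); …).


Via rank(M_{q-1}∘⋯∘M_p): M ≅ I[1,3].
μ_θ-semistable layers: μ^(1)=13; μ^(2)=1; μ^(3)=-14

((0, 0, 1); (0, 1, 0); (1, 0, 0))


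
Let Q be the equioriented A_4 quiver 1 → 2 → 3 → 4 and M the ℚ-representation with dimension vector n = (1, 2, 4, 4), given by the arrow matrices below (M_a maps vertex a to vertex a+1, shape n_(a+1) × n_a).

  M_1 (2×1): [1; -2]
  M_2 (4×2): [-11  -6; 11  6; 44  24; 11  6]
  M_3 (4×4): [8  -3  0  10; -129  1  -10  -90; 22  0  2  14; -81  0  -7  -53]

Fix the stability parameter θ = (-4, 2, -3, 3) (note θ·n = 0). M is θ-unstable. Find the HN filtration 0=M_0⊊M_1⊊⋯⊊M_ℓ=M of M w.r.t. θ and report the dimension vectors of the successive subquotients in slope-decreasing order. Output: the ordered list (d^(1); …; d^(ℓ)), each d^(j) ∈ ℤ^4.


Via rank(M_{q-1}∘⋯∘M_p): M ≅ I[1,4], I[2,2], I[3,4]^3.
μ_θ-semistable layers: μ^(1)=3; μ^(2)=2; μ^(3)=-1/2; μ^(4)=-3; μ^(5)=-4

((0, 0, 0, 4); (0, 1, 0, 0); (0, 1, 1, 0); (0, 0, 3, 0); (1, 0, 0, 0))


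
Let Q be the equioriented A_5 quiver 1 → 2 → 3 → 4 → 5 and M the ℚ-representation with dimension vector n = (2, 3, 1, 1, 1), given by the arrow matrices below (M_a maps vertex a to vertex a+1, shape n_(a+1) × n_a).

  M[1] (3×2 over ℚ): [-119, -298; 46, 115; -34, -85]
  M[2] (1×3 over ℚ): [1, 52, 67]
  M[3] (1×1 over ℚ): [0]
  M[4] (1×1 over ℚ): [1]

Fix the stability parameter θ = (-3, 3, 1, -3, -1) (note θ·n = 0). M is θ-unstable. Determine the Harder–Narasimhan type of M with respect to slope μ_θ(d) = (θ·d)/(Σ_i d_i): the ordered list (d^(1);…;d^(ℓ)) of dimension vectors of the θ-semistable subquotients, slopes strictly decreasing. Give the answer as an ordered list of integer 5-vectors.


Via rank(M_{q-1}∘⋯∘M_p): M ≅ I[1,2], I[1,3], I[2,2], I[4,5].
μ_θ-semistable layers: μ^(1)=3; μ^(2)=2; μ^(3)=-1; μ^(4)=-3

((0, 2, 0, 0, 0); (0, 1, 1, 0, 0); (0, 0, 0, 0, 1); (2, 0, 0, 1, 0))


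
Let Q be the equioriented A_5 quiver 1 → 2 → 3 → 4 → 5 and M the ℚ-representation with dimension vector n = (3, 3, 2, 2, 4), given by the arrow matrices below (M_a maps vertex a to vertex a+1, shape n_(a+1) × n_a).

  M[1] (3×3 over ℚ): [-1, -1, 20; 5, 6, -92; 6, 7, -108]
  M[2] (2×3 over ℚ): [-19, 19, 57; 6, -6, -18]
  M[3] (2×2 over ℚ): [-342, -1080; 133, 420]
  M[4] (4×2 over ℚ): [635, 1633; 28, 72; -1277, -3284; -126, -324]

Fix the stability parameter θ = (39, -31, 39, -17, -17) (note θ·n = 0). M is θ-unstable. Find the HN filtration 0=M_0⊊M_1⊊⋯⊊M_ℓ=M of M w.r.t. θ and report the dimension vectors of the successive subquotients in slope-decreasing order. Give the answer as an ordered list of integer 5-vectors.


Barcode: M ≅ I[1,2]^2, I[1,5], I[3,3], I[4,5], I[5,5]^2. HN layers by μ_θ (4 steps, strictly decreasing):
  μ^(1)=39; μ^(2)=4; μ^(3)=13/5; μ^(4)=-17

((0, 0, 1, 0, 0); (2, 2, 0, 0, 0); (1, 1, 1, 1, 1); (0, 0, 0, 1, 3))


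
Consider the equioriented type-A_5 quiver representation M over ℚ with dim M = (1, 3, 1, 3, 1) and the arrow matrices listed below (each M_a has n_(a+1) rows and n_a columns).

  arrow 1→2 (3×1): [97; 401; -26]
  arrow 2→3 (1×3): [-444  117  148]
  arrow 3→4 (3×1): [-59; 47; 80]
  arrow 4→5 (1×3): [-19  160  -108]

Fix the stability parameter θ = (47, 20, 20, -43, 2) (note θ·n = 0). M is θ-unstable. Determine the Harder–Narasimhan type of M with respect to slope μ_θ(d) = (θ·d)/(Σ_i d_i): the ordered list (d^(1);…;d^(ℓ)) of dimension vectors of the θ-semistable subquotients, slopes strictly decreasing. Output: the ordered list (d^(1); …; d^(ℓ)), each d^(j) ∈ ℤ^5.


Interval decomposition of M: I[1,5], I[2,2]^2, I[4,4]^2.
HN type (ℓ=3): μ^(1)=20; μ^(2)=46/5; μ^(3)=-43

((0, 2, 0, 0, 0); (1, 1, 1, 1, 1); (0, 0, 0, 2, 0))


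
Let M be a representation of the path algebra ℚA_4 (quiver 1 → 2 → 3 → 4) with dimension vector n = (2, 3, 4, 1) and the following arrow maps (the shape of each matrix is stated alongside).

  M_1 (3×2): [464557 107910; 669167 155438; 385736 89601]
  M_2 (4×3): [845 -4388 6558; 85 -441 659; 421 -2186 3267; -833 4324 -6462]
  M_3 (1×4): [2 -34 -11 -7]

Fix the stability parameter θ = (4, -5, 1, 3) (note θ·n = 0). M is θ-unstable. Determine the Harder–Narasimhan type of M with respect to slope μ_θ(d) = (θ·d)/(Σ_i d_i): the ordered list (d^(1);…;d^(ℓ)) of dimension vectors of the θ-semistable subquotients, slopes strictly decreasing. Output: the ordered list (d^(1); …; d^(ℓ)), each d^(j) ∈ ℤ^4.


Interval decomposition of M: I[1,3], I[1,4], I[2,3], I[3,3].
HN type (ℓ=4): μ^(1)=3; μ^(2)=1; μ^(3)=-1/2; μ^(4)=-5

((0, 0, 0, 1); (0, 0, 4, 0); (2, 2, 0, 0); (0, 1, 0, 0))


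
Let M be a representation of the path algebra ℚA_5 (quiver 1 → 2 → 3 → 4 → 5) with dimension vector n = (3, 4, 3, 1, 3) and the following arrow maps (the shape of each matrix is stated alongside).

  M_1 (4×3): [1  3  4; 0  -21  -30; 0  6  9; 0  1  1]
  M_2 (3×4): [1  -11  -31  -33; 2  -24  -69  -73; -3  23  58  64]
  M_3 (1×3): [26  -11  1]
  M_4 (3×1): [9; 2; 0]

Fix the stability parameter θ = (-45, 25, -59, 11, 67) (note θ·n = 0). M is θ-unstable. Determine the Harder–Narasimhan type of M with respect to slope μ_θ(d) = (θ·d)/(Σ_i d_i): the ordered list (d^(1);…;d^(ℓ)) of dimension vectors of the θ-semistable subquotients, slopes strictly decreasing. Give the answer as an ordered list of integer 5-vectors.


Interval decomposition of M: I[1,2], I[1,3], I[1,5], I[2,2], I[3,3], I[5,5]^2.
HN type (ℓ=6): μ^(1)=67; μ^(2)=25; μ^(3)=11; μ^(4)=-17; μ^(5)=-45; μ^(6)=-59

((0, 0, 0, 0, 3); (0, 2, 0, 0, 0); (0, 0, 0, 1, 0); (0, 2, 2, 0, 0); (3, 0, 0, 0, 0); (0, 0, 1, 0, 0))


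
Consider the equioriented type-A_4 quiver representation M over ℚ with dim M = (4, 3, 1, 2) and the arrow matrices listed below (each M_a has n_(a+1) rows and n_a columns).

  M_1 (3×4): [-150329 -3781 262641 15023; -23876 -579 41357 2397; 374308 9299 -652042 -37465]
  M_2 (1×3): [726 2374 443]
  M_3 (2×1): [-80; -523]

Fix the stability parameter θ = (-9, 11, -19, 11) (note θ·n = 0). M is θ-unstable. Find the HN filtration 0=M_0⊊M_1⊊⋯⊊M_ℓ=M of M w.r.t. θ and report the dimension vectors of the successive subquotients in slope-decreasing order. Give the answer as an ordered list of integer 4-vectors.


Interval decomposition of M: I[1,1], I[1,2]^2, I[1,4], I[4,4].
HN type (ℓ=3): μ^(1)=11; μ^(2)=-4; μ^(3)=-9

((0, 2, 0, 2); (0, 1, 1, 0); (4, 0, 0, 0))


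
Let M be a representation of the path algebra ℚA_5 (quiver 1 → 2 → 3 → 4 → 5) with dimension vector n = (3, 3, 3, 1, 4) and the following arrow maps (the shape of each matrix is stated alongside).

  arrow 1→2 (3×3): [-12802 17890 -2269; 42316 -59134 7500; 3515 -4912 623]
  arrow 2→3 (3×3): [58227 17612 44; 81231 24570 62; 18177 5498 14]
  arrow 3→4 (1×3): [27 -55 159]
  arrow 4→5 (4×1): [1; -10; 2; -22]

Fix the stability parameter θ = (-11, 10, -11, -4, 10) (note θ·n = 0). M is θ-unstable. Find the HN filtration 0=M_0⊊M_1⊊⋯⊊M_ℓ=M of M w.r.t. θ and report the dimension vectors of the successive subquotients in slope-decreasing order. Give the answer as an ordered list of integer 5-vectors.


Barcode: M ≅ I[1,2], I[1,3], I[1,5], I[3,3], I[5,5]^3. HN layers by μ_θ (4 steps, strictly decreasing):
  μ^(1)=10; μ^(2)=-1/2; μ^(3)=-5/3; μ^(4)=-11

((0, 1, 0, 0, 4); (0, 1, 1, 0, 0); (0, 1, 1, 1, 0); (3, 0, 1, 0, 0))


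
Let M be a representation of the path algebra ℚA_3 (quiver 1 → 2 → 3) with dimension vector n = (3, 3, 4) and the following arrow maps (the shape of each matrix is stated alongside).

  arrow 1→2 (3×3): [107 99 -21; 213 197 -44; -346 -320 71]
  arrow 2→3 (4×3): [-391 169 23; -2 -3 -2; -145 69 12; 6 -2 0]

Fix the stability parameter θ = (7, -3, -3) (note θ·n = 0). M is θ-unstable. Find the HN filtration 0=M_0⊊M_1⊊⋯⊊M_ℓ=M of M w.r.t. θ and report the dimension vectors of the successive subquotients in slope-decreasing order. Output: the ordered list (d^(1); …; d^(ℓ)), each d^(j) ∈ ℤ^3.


Interval decomposition of M: I[1,3]^3, I[3,3].
HN type (ℓ=2): μ^(1)=1/3; μ^(2)=-3

((3, 3, 3); (0, 0, 1))


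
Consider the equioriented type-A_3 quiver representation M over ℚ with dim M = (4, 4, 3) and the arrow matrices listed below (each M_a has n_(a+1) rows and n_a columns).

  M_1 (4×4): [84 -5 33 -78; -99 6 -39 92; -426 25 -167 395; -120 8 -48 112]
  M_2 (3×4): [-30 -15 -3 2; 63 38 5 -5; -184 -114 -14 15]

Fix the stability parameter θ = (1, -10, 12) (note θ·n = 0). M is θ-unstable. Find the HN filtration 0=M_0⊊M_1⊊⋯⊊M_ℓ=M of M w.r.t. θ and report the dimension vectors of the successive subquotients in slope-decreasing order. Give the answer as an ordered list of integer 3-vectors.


Via rank(M_{q-1}∘⋯∘M_p): M ≅ I[1,1], I[1,2], I[1,3]^2, I[2,3].
μ_θ-semistable layers: μ^(1)=12; μ^(2)=1; μ^(3)=-9/2; μ^(4)=-10

((0, 0, 3); (1, 0, 0); (3, 3, 0); (0, 1, 0))


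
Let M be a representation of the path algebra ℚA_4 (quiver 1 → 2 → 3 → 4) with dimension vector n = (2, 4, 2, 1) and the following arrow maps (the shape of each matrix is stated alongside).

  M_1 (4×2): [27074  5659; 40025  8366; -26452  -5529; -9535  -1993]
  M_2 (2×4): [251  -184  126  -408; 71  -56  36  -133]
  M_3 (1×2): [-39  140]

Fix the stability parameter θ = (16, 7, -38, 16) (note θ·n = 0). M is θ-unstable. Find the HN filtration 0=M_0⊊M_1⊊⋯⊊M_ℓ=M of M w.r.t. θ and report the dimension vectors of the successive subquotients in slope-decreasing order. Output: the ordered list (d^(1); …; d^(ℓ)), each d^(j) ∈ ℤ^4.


Via rank(M_{q-1}∘⋯∘M_p): M ≅ I[1,3], I[1,4], I[2,2]^2.
μ_θ-semistable layers: μ^(1)=16; μ^(2)=7; μ^(3)=-5

((0, 0, 0, 1); (0, 2, 0, 0); (2, 2, 2, 0))


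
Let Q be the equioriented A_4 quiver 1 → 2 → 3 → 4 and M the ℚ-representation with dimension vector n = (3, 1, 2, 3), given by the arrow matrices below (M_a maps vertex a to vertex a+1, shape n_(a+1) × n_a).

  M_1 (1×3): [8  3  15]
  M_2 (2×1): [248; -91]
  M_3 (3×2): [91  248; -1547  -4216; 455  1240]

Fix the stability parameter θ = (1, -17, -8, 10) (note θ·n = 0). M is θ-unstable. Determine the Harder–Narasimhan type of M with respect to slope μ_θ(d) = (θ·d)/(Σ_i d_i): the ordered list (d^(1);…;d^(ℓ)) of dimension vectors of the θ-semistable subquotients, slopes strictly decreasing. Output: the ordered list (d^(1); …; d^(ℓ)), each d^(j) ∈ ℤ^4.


Interval decomposition of M: I[1,1]^2, I[1,3], I[3,4], I[4,4]^2.
HN type (ℓ=3): μ^(1)=10; μ^(2)=1; μ^(3)=-8

((0, 0, 0, 3); (2, 0, 0, 0); (1, 1, 2, 0))


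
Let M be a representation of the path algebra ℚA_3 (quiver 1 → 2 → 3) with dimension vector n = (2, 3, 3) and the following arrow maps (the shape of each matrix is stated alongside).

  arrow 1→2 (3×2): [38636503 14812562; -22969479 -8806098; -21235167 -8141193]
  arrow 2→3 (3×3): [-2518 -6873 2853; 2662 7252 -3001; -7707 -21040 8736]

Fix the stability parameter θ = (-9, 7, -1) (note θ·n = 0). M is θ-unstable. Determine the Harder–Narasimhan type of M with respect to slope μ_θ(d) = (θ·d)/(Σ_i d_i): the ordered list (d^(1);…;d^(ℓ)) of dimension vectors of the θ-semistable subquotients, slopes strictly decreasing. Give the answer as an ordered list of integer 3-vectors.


Interval decomposition of M: I[1,3]^2, I[2,3].
HN type (ℓ=2): μ^(1)=3; μ^(2)=-9

((0, 3, 3); (2, 0, 0))


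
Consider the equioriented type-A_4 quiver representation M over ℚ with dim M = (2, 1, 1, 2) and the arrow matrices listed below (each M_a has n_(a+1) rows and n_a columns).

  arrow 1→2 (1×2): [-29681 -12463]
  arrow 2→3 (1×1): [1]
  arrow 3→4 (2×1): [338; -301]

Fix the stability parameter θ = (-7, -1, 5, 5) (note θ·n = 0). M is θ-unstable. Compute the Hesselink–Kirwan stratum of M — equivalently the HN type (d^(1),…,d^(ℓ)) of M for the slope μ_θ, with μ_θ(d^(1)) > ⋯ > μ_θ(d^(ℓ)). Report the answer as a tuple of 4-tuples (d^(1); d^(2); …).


Barcode: M ≅ I[1,1], I[1,4], I[4,4]. HN layers by μ_θ (3 steps, strictly decreasing):
  μ^(1)=5; μ^(2)=-1; μ^(3)=-7

((0, 0, 1, 2); (0, 1, 0, 0); (2, 0, 0, 0))


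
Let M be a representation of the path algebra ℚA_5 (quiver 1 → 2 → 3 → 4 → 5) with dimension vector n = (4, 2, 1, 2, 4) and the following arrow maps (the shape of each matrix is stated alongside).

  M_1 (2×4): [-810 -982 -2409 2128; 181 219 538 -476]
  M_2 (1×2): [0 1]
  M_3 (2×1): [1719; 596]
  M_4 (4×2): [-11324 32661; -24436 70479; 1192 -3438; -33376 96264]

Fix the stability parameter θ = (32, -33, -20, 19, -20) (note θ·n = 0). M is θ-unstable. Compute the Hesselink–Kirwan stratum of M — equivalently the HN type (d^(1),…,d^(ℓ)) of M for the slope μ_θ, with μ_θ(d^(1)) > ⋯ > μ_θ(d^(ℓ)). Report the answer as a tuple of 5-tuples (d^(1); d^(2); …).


Barcode: M ≅ I[1,1]^2, I[1,2], I[1,4], I[4,5], I[5,5]^3. HN layers by μ_θ (5 steps, strictly decreasing):
  μ^(1)=32; μ^(2)=19; μ^(3)=-1/2; μ^(4)=-7; μ^(5)=-20

((2, 0, 0, 0, 0); (0, 0, 0, 1, 0); (1, 1, 0, 1, 1); (1, 1, 1, 0, 0); (0, 0, 0, 0, 3))


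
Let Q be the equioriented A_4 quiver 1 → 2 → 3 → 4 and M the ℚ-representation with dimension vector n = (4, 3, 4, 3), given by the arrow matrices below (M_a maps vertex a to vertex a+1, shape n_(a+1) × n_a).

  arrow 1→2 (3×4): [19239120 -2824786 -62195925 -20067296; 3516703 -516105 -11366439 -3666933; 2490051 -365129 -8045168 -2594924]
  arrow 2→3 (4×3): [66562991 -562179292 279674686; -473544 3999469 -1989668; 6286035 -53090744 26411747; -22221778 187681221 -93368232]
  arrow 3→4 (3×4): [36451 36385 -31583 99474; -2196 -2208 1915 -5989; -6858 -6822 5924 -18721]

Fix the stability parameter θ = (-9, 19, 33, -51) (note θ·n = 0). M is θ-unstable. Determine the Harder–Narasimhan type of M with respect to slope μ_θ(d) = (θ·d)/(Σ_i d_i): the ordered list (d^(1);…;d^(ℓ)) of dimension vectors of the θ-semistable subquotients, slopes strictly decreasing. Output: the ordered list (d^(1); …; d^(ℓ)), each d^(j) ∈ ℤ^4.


Barcode: M ≅ I[1,1], I[1,4]^3, I[3,3]. HN layers by μ_θ (3 steps, strictly decreasing):
  μ^(1)=33; μ^(2)=1/3; μ^(3)=-9

((0, 0, 1, 0); (0, 3, 3, 3); (4, 0, 0, 0))


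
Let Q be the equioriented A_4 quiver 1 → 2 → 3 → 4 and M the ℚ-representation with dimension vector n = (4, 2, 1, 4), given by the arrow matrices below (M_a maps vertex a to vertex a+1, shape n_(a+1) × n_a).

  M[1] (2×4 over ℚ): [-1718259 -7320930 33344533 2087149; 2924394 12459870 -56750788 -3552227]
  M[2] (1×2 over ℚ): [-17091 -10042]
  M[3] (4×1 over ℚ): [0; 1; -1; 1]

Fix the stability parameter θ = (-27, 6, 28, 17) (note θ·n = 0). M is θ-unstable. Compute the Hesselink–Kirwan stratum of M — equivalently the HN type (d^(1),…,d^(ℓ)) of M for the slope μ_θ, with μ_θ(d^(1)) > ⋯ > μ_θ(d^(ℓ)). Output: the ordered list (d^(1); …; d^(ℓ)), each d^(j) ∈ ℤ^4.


Barcode: M ≅ I[1,1]^2, I[1,2], I[1,4], I[4,4]^3. HN layers by μ_θ (4 steps, strictly decreasing):
  μ^(1)=45/2; μ^(2)=17; μ^(3)=6; μ^(4)=-27

((0, 0, 1, 1); (0, 0, 0, 3); (0, 2, 0, 0); (4, 0, 0, 0))


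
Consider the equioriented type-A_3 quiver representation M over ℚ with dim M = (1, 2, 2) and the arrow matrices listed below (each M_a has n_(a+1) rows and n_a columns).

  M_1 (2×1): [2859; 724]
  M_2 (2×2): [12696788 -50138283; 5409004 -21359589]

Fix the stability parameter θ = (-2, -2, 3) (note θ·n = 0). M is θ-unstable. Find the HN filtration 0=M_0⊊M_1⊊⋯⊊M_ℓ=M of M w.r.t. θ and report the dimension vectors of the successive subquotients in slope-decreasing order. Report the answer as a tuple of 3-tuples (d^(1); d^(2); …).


Barcode: M ≅ I[1,2], I[2,3], I[3,3]. HN layers by μ_θ (2 steps, strictly decreasing):
  μ^(1)=3; μ^(2)=-2

((0, 0, 2); (1, 2, 0))


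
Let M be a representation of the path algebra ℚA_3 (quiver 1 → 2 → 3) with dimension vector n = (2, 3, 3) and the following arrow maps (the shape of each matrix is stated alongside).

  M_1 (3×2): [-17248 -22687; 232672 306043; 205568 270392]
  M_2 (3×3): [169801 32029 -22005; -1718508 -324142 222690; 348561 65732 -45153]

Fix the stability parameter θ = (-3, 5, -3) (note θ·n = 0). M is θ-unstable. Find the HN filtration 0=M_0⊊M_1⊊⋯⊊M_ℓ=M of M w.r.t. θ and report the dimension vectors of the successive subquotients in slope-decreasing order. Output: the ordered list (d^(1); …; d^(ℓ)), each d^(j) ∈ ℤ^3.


Barcode: M ≅ I[1,1], I[1,3], I[2,3]^2. HN layers by μ_θ (2 steps, strictly decreasing):
  μ^(1)=1; μ^(2)=-3

((0, 3, 3); (2, 0, 0))


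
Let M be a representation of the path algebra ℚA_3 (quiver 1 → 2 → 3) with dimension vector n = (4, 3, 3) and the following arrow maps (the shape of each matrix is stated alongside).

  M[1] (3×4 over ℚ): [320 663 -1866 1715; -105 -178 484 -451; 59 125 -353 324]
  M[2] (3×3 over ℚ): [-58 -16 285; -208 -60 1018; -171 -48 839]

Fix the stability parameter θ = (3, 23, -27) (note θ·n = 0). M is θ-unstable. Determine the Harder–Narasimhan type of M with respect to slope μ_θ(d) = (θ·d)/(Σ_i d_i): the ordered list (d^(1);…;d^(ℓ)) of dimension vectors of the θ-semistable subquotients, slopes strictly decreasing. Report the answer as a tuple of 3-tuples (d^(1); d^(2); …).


Interval decomposition of M: I[1,1], I[1,3]^3.
HN type (ℓ=2): μ^(1)=3; μ^(2)=-1/3

((1, 0, 0); (3, 3, 3))


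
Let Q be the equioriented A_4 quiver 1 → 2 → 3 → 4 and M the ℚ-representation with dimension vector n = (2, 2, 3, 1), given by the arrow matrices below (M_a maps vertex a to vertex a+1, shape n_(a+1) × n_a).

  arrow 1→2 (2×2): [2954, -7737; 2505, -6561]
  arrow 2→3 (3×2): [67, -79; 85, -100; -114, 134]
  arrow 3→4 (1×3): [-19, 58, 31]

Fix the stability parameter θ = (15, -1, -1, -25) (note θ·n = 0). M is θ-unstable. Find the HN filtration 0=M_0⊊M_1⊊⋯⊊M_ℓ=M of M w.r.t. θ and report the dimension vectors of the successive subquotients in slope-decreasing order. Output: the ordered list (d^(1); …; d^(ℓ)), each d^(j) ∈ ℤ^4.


Barcode: M ≅ I[1,3], I[1,4], I[3,3]. HN layers by μ_θ (3 steps, strictly decreasing):
  μ^(1)=13/3; μ^(2)=-1; μ^(3)=-3

((1, 1, 1, 0); (0, 0, 1, 0); (1, 1, 1, 1))


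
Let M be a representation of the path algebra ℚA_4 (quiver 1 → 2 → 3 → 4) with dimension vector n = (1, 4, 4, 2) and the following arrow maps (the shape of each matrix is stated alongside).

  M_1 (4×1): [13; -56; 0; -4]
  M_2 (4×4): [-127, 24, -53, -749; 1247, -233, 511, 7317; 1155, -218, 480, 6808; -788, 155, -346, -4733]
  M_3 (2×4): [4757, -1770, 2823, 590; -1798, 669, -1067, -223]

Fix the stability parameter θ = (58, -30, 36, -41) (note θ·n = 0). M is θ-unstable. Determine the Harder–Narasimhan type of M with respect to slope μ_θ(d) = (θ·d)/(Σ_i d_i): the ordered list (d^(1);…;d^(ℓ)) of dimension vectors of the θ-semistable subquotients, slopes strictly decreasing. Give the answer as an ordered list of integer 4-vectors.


Barcode: M ≅ I[1,3], I[2,3], I[2,4]^2. HN layers by μ_θ (4 steps, strictly decreasing):
  μ^(1)=36; μ^(2)=14; μ^(3)=-5/2; μ^(4)=-30

((0, 0, 2, 0); (1, 1, 0, 0); (0, 0, 2, 2); (0, 3, 0, 0))


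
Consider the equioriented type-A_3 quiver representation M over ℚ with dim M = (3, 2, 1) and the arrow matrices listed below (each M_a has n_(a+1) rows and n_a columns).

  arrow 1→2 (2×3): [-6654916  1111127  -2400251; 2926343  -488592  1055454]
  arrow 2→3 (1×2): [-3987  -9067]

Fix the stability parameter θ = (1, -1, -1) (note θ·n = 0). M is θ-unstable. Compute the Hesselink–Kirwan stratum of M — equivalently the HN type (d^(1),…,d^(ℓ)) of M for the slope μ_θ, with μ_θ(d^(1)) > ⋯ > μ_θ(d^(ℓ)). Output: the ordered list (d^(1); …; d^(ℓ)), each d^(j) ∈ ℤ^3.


Via rank(M_{q-1}∘⋯∘M_p): M ≅ I[1,1], I[1,2], I[1,3].
μ_θ-semistable layers: μ^(1)=1; μ^(2)=0; μ^(3)=-1/3

((1, 0, 0); (1, 1, 0); (1, 1, 1))


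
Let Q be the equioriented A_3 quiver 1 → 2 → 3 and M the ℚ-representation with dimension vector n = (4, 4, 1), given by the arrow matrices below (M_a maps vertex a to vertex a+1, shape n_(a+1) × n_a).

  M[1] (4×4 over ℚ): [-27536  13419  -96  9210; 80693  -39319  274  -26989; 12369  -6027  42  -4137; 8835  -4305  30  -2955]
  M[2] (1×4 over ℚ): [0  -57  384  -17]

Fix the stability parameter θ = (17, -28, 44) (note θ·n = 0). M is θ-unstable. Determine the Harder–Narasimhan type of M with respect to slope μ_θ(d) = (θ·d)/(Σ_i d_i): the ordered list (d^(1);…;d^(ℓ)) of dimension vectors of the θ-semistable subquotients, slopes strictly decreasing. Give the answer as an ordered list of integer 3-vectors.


Interval decomposition of M: I[1,1]^2, I[1,2]^2, I[2,2], I[2,3].
HN type (ℓ=4): μ^(1)=44; μ^(2)=17; μ^(3)=-11/2; μ^(4)=-28

((0, 0, 1); (2, 0, 0); (2, 2, 0); (0, 2, 0))


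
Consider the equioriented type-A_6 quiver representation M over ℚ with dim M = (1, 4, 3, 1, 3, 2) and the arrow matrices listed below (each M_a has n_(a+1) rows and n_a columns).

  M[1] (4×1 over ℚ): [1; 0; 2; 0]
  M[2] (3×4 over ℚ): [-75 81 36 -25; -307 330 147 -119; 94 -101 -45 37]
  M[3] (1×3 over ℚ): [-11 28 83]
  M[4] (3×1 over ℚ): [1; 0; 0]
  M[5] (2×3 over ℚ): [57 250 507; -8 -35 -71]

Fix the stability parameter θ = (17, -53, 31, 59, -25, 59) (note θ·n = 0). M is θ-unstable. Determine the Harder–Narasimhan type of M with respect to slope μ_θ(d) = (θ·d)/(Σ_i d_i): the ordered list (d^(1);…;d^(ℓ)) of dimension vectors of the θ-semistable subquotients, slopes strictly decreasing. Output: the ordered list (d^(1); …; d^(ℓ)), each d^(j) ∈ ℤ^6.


Barcode: M ≅ I[1,6], I[2,2], I[2,3]^2, I[5,5], I[5,6]. HN layers by μ_θ (6 steps, strictly decreasing):
  μ^(1)=59; μ^(2)=31; μ^(3)=65/3; μ^(4)=-18; μ^(5)=-25; μ^(6)=-53

((0, 0, 0, 0, 0, 2); (0, 0, 2, 0, 0, 0); (0, 0, 1, 1, 1, 0); (1, 1, 0, 0, 0, 0); (0, 0, 0, 0, 2, 0); (0, 3, 0, 0, 0, 0))


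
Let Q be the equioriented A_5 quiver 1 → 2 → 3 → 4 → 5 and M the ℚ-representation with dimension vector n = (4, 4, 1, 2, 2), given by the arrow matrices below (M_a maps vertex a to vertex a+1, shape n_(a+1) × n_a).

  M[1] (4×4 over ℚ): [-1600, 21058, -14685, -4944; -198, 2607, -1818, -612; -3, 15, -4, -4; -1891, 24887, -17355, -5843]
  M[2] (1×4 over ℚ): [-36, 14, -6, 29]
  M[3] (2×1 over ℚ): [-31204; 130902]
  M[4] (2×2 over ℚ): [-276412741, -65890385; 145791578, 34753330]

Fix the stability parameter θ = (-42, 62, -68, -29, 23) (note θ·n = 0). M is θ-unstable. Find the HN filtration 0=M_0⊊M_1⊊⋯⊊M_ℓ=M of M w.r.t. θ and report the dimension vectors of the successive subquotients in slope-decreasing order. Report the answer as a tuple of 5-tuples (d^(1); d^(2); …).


Via rank(M_{q-1}∘⋯∘M_p): M ≅ I[1,2]^3, I[1,5], I[4,4], I[5,5].
μ_θ-semistable layers: μ^(1)=62; μ^(2)=23; μ^(3)=-35/3; μ^(4)=-29; μ^(5)=-42

((0, 3, 0, 0, 0); (0, 0, 0, 0, 2); (0, 1, 1, 1, 0); (0, 0, 0, 1, 0); (4, 0, 0, 0, 0))


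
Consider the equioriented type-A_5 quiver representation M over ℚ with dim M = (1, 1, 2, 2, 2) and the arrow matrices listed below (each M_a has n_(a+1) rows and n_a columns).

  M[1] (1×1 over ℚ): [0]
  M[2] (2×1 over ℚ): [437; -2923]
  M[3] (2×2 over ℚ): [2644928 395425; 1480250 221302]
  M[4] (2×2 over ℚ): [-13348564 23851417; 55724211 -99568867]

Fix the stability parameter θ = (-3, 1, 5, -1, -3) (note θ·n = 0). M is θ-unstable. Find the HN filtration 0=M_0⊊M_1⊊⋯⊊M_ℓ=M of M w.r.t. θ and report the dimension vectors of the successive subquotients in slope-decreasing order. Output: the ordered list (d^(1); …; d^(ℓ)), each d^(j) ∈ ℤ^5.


Barcode: M ≅ I[1,1], I[2,5], I[3,5]. HN layers by μ_θ (3 steps, strictly decreasing):
  μ^(1)=1/2; μ^(2)=1/3; μ^(3)=-3

((0, 1, 1, 1, 1); (0, 0, 1, 1, 1); (1, 0, 0, 0, 0))


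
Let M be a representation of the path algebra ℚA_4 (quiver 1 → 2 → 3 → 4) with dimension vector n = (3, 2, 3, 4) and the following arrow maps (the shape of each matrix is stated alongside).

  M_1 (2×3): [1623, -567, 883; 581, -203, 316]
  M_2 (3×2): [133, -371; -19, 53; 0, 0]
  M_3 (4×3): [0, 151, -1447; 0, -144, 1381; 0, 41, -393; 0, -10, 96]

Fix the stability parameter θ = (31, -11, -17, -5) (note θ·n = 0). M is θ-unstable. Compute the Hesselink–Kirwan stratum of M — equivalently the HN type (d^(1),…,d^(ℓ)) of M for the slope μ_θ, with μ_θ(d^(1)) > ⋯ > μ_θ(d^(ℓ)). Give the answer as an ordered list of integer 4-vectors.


Barcode: M ≅ I[1,1], I[1,2], I[1,4], I[3,3], I[3,4], I[4,4]^2. HN layers by μ_θ (5 steps, strictly decreasing):
  μ^(1)=31; μ^(2)=10; μ^(3)=-1/2; μ^(4)=-5; μ^(5)=-17

((1, 0, 0, 0); (1, 1, 0, 0); (1, 1, 1, 1); (0, 0, 0, 3); (0, 0, 2, 0))


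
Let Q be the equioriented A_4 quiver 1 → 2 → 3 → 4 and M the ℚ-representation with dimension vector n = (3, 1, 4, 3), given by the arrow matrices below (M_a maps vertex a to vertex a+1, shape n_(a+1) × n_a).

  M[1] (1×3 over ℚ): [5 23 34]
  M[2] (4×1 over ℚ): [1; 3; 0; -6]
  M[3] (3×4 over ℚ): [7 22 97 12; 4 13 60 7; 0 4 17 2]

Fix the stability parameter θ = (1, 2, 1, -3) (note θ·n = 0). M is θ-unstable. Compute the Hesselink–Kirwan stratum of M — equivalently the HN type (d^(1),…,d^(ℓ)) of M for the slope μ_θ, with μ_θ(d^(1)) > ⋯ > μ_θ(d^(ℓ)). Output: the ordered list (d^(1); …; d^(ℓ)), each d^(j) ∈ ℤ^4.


Barcode: M ≅ I[1,1]^2, I[1,4], I[3,3], I[3,4]^2. HN layers by μ_θ (3 steps, strictly decreasing):
  μ^(1)=1; μ^(2)=1/4; μ^(3)=-1

((2, 0, 1, 0); (1, 1, 1, 1); (0, 0, 2, 2))


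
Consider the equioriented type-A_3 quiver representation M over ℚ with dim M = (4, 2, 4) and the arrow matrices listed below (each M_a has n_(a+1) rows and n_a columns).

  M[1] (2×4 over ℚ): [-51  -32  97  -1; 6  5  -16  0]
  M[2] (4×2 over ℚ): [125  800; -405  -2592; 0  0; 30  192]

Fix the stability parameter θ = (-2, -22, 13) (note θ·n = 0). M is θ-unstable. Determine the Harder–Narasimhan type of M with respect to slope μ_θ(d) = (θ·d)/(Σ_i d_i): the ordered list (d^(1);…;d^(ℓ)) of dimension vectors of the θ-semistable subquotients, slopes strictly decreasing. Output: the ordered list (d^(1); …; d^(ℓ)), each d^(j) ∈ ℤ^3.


Via rank(M_{q-1}∘⋯∘M_p): M ≅ I[1,1]^2, I[1,2], I[1,3], I[3,3]^3.
μ_θ-semistable layers: μ^(1)=13; μ^(2)=-2; μ^(3)=-12

((0, 0, 4); (2, 0, 0); (2, 2, 0))


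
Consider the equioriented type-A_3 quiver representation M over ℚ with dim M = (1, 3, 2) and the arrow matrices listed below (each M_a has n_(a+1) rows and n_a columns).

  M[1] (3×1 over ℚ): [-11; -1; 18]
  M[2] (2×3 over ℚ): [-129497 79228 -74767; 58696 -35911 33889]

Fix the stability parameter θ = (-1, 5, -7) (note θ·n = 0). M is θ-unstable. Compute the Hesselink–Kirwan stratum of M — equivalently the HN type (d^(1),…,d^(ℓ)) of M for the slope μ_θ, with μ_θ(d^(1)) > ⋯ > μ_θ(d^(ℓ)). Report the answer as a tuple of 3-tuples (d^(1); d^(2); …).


Interval decomposition of M: I[1,3], I[2,2], I[2,3].
HN type (ℓ=2): μ^(1)=5; μ^(2)=-1

((0, 1, 0); (1, 2, 2))


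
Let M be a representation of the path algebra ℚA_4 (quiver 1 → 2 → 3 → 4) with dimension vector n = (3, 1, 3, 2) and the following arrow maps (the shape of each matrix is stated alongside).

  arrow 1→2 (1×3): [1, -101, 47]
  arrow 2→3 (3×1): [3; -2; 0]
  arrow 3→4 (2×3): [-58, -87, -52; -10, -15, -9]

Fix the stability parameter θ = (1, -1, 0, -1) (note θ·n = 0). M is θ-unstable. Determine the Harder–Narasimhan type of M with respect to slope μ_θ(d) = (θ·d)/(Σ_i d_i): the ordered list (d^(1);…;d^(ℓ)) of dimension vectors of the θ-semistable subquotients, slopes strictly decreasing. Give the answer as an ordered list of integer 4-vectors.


Interval decomposition of M: I[1,1]^2, I[1,3], I[3,4]^2.
HN type (ℓ=3): μ^(1)=1; μ^(2)=0; μ^(3)=-1/2

((2, 0, 0, 0); (1, 1, 1, 0); (0, 0, 2, 2))


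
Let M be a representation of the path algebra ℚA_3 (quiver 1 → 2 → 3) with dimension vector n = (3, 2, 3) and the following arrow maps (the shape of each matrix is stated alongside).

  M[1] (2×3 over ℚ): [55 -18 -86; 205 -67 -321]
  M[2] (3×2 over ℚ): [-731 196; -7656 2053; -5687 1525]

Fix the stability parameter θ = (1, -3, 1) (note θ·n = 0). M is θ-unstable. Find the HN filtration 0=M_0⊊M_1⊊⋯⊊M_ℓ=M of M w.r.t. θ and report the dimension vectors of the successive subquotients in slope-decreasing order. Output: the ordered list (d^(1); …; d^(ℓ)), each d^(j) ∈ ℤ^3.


Barcode: M ≅ I[1,1], I[1,3]^2, I[3,3]. HN layers by μ_θ (2 steps, strictly decreasing):
  μ^(1)=1; μ^(2)=-1

((1, 0, 3); (2, 2, 0))


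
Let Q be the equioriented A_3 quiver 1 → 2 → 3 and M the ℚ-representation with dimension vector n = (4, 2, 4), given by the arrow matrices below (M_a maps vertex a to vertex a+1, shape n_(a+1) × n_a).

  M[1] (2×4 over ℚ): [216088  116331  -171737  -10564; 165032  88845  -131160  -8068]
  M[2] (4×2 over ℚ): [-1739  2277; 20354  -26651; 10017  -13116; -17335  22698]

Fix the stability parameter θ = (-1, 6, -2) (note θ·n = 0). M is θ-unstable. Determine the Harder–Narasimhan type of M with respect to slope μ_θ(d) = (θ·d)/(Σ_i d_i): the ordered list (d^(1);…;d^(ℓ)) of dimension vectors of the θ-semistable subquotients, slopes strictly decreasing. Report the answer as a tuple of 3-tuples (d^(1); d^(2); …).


Interval decomposition of M: I[1,1]^2, I[1,3]^2, I[3,3]^2.
HN type (ℓ=3): μ^(1)=2; μ^(2)=-1; μ^(3)=-2

((0, 2, 2); (4, 0, 0); (0, 0, 2))


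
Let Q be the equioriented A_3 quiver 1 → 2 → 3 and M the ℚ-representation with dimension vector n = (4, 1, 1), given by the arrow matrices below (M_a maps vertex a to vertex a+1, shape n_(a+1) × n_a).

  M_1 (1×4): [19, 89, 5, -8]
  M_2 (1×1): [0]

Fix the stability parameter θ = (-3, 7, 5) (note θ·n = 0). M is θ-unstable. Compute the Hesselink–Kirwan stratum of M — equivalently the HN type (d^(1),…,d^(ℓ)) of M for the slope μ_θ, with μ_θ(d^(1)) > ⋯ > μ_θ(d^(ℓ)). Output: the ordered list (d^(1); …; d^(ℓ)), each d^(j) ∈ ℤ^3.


Via rank(M_{q-1}∘⋯∘M_p): M ≅ I[1,1]^3, I[1,2], I[3,3].
μ_θ-semistable layers: μ^(1)=7; μ^(2)=5; μ^(3)=-3

((0, 1, 0); (0, 0, 1); (4, 0, 0))


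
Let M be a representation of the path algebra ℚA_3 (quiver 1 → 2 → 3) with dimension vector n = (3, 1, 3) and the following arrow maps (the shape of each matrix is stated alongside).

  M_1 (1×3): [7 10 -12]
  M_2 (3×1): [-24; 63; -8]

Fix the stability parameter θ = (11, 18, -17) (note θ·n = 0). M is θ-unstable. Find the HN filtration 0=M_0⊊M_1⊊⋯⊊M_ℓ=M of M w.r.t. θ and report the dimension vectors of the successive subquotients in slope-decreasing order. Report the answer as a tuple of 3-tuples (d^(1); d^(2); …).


Barcode: M ≅ I[1,1]^2, I[1,3], I[3,3]^2. HN layers by μ_θ (3 steps, strictly decreasing):
  μ^(1)=11; μ^(2)=4; μ^(3)=-17

((2, 0, 0); (1, 1, 1); (0, 0, 2))


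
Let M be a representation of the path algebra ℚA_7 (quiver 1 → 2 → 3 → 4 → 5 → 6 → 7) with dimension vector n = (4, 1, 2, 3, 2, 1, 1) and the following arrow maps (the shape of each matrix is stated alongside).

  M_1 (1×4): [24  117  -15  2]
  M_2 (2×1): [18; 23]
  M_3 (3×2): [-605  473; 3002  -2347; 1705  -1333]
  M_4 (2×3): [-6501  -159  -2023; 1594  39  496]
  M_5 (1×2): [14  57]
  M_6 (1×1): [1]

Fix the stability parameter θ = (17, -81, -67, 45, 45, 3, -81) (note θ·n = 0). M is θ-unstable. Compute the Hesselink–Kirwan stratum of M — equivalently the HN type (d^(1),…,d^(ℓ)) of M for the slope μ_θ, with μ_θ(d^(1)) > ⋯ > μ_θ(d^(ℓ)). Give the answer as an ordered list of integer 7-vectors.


Via rank(M_{q-1}∘⋯∘M_p): M ≅ I[1,1]^3, I[1,7], I[3,4], I[4,5].
μ_θ-semistable layers: μ^(1)=45; μ^(2)=17; μ^(3)=3; μ^(4)=-131/3; μ^(5)=-67

((0, 0, 0, 2, 1, 0, 0); (3, 0, 0, 0, 0, 0, 0); (0, 0, 0, 1, 1, 1, 1); (1, 1, 1, 0, 0, 0, 0); (0, 0, 1, 0, 0, 0, 0))


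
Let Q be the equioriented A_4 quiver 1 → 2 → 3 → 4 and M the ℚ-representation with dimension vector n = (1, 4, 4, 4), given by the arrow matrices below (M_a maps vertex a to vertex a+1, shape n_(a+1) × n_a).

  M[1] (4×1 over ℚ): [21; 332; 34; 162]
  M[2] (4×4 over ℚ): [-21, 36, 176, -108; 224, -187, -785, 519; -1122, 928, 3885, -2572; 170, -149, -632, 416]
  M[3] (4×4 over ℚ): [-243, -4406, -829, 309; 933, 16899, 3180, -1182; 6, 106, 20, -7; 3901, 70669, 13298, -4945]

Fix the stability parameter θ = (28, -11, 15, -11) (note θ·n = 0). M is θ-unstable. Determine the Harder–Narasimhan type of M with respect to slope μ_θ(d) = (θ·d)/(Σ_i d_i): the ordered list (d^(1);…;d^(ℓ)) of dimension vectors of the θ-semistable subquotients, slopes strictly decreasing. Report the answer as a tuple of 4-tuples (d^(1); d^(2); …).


Interval decomposition of M: I[1,4], I[2,3], I[2,4]^2, I[4,4].
HN type (ℓ=4): μ^(1)=15; μ^(2)=21/4; μ^(3)=2; μ^(4)=-11

((0, 0, 1, 0); (1, 1, 1, 1); (0, 0, 2, 2); (0, 3, 0, 1))
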